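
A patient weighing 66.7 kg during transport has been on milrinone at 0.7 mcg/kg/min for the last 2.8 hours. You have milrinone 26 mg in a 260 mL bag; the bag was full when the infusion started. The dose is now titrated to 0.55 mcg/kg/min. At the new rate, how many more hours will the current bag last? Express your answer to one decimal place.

8.2 hours

Initial rate:
Dose = 0.7 mcg/kg/min × 66.7 kg = 46.69 mcg/min
46.69 mcg/min × 60 min/hr = 2801.4 mcg/hr
Concentration = 26 mg ÷ 260 mL = 0.1 mg/mL = 100 mcg/mL
Rate = 2801.4 mcg/hr ÷ 100 mcg/mL = 28.014 mL/hr
Volume infused so far = 28.014 mL/hr × 2.8 hr = 78.4392 mL
Volume remaining = 260 − 78.4392 = 181.5608 mL
New rate:
Dose = 0.55 mcg/kg/min × 66.7 kg = 36.685 mcg/min
36.685 mcg/min × 60 min/hr = 2201.1 mcg/hr
Rate = 2201.1 mcg/hr ÷ 100 mcg/mL = 22.011 mL/hr
Time remaining = 181.5608 mL ÷ 22.011 mL/hr = 8.248639 hr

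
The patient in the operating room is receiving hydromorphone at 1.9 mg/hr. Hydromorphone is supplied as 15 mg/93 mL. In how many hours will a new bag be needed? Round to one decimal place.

Concentration = 15 mg ÷ 93 mL = 0.1612903 mg/mL
Rate = 1.9 mg/hr ÷ 0.1612903 mg/mL = 11.78 mL/hr
Duration = 93 mL ÷ 11.78 mL/hr = 7.894737 hr

7.9 hours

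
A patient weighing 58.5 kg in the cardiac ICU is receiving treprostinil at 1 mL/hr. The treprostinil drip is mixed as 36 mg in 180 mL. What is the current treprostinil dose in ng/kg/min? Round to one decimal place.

57.0 ng/kg/min

Concentration = 36 mg ÷ 180 mL = 0.2 mg/mL = 200000 ng/mL
Drug rate = 1 mL/hr × 200000 ng/mL = 200000 ng/hr
200000 ng/hr ÷ 60 min/hr = 3333.333 ng/min
3333.333 ng/min ÷ 58.5 kg = 56.98006 ng/kg/min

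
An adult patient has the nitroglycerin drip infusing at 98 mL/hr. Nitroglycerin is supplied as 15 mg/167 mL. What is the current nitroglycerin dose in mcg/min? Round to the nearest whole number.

147 mcg/min

Concentration = 15 mg ÷ 167 mL = 0.08982036 mg/mL = 89.82036 mcg/mL
Drug rate = 98 mL/hr × 89.82036 mcg/mL = 8802.395 mcg/hr
8802.395 mcg/hr ÷ 60 min/hr = 146.7066 mcg/min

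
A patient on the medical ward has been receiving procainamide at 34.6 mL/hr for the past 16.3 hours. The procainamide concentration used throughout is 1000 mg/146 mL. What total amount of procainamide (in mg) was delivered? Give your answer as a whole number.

3863 mg

Concentration = 1000 mg ÷ 146 mL = 6.849315 mg/mL
Drug rate = 34.6 mL/hr × 6.849315 mg/mL = 236.9863 mg/hr
Total = 236.9863 mg/hr × 16.3 hr = 3862.877 mg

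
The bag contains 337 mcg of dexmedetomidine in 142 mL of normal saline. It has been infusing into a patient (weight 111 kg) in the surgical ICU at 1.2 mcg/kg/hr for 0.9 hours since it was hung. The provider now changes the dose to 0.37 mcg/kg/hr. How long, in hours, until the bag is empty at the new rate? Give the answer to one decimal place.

5.3 hours

Initial rate:
Dose = 1.2 mcg/kg/hr × 111 kg = 133.2 mcg/hr
Concentration = 337 mcg ÷ 142 mL = 2.373239 mcg/mL
Rate = 133.2 mcg/hr ÷ 2.373239 mcg/mL = 56.12582 mL/hr
Volume infused so far = 56.12582 mL/hr × 0.9 hr = 50.51323 mL
Volume remaining = 142 − 50.51323 = 91.48677 mL
New rate:
Dose = 0.37 mcg/kg/hr × 111 kg = 41.07 mcg/hr
Rate = 41.07 mcg/hr ÷ 2.373239 mcg/mL = 17.30546 mL/hr
Time remaining = 91.48677 mL ÷ 17.30546 mL/hr = 5.286584 hr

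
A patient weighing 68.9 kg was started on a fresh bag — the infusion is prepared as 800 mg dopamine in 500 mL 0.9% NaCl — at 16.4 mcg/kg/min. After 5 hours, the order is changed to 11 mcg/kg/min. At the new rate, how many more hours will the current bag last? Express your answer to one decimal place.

10.1 hours

Initial rate:
Dose = 16.4 mcg/kg/min × 68.9 kg = 1129.96 mcg/min
1129.96 mcg/min × 60 min/hr = 67797.6 mcg/hr
Concentration = 800 mg ÷ 500 mL = 1.6 mg/mL = 1600 mcg/mL
Rate = 67797.6 mcg/hr ÷ 1600 mcg/mL = 42.3735 mL/hr
Volume infused so far = 42.3735 mL/hr × 5 hr = 211.8675 mL
Volume remaining = 500 − 211.8675 = 288.1325 mL
New rate:
Dose = 11 mcg/kg/min × 68.9 kg = 757.9 mcg/min
757.9 mcg/min × 60 min/hr = 45474 mcg/hr
Rate = 45474 mcg/hr ÷ 1600 mcg/mL = 28.42125 mL/hr
Time remaining = 288.1325 mL ÷ 28.42125 mL/hr = 10.13792 hr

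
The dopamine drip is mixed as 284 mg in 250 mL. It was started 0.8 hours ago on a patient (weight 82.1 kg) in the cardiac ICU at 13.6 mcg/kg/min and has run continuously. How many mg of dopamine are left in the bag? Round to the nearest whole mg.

Dose = 13.6 mcg/kg/min × 82.1 kg = 1116.56 mcg/min
1116.56 mcg/min × 60 min/hr = 66993.6 mcg/hr
Concentration = 284 mg ÷ 250 mL = 1.136 mg/mL = 1136 mcg/mL
Rate = 66993.6 mcg/hr ÷ 1136 mcg/mL = 58.97324 mL/hr
Volume infused = 58.97324 mL/hr × 0.8 hr = 47.17859 mL
Volume remaining = 250 − 47.17859 = 202.8214 mL
Drug remaining = 202.8214 mL × 1136 mcg/mL = 230405.1 mcg = 230.4051 mg

230 mg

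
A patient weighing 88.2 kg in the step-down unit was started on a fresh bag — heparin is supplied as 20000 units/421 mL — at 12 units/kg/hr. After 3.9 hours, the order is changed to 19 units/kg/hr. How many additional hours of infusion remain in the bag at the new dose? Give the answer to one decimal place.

Initial rate:
Dose = 12 units/kg/hr × 88.2 kg = 1058.4 units/hr
Concentration = 20000 units ÷ 421 mL = 47.50594 units/mL
Rate = 1058.4 units/hr ÷ 47.50594 units/mL = 22.27932 mL/hr
Volume infused so far = 22.27932 mL/hr × 3.9 hr = 86.88935 mL
Volume remaining = 421 − 86.88935 = 334.1107 mL
New rate:
Dose = 19 units/kg/hr × 88.2 kg = 1675.8 units/hr
Rate = 1675.8 units/hr ÷ 47.50594 units/mL = 35.27559 mL/hr
Time remaining = 334.1107 mL ÷ 35.27559 mL/hr = 9.471441 hr

9.5 hours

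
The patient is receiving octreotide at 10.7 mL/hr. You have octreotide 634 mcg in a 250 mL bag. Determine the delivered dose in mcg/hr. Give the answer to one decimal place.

27.1 mcg/hr

Concentration = 634 mcg ÷ 250 mL = 2.536 mcg/mL
Drug rate = 10.7 mL/hr × 2.536 mcg/mL = 27.1352 mcg/hr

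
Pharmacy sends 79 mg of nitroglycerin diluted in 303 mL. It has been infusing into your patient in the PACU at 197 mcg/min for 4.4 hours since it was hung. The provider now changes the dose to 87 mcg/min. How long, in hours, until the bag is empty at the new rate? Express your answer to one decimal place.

Initial rate:
197 mcg/min × 60 min/hr = 11820 mcg/hr
Concentration = 79 mg ÷ 303 mL = 0.2607261 mg/mL = 260.7261 mcg/mL
Rate = 11820 mcg/hr ÷ 260.7261 mcg/mL = 45.33494 mL/hr
Volume infused so far = 45.33494 mL/hr × 4.4 hr = 199.4737 mL
Volume remaining = 303 − 199.4737 = 103.5263 mL
New rate:
87 mcg/min × 60 min/hr = 5220 mcg/hr
Rate = 5220 mcg/hr ÷ 260.7261 mcg/mL = 20.02101 mL/hr
Time remaining = 103.5263 mL ÷ 20.02101 mL/hr = 5.170881 hr

5.2 hours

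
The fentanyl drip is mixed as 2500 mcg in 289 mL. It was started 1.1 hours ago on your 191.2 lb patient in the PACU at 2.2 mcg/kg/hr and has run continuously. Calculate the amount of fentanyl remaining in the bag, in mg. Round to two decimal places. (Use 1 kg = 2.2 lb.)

2.29 mg

Weight = 191.2 lb ÷ 2.2 lb/kg = 86.90909 kg
Dose = 2.2 mcg/kg/hr × 86.90909 kg = 191.2 mcg/hr
Concentration = 2500 mcg ÷ 289 mL = 8.650519 mcg/mL
Rate = 191.2 mcg/hr ÷ 8.650519 mcg/mL = 22.10272 mL/hr
Volume infused = 22.10272 mL/hr × 1.1 hr = 24.31299 mL
Volume remaining = 289 − 24.31299 = 264.687 mL
Drug remaining = 264.687 mL × 8.650519 mcg/mL = 2289.68 mcg = 2.28968 mg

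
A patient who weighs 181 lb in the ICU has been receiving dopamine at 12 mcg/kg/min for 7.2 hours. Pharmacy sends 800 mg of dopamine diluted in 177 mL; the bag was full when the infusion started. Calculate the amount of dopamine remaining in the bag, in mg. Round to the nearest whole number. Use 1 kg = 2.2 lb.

Weight = 181 lb ÷ 2.2 lb/kg = 82.27273 kg
Dose = 12 mcg/kg/min × 82.27273 kg = 987.2727 mcg/min
987.2727 mcg/min × 60 min/hr = 59236.36 mcg/hr
Concentration = 800 mg ÷ 177 mL = 4.519774 mg/mL = 4519.774 mcg/mL
Rate = 59236.36 mcg/hr ÷ 4519.774 mcg/mL = 13.10605 mL/hr
Volume infused = 13.10605 mL/hr × 7.2 hr = 94.36353 mL
Volume remaining = 177 − 94.36353 = 82.63647 mL
Drug remaining = 82.63647 mL × 4519.774 mcg/mL = 373498.2 mcg = 373.4982 mg

373 mg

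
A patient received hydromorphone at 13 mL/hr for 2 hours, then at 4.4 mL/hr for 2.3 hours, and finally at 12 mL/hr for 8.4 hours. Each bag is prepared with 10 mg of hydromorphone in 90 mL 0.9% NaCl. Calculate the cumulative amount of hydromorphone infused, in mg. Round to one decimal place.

15.2 mg

Concentration = 10 mg ÷ 90 mL = 0.1111111 mg/mL
Stage 1: 13 mL/hr × 2 hr = 26 mL → 26 mL × 0.1111111 mg/mL = 2.888889 mg
Stage 2: 4.4 mL/hr × 2.3 hr = 10.12 mL → 10.12 mL × 0.1111111 mg/mL = 1.124444 mg
Stage 3: 12 mL/hr × 8.4 hr = 100.8 mL → 100.8 mL × 0.1111111 mg/mL = 11.2 mg
Total = 2.888889 + 1.124444 + 11.2 = 15.21333 mg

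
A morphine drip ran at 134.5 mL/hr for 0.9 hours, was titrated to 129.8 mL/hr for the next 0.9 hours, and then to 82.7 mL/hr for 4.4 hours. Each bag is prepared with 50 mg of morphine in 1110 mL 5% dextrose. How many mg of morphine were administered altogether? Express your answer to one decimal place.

Concentration = 50 mg ÷ 1110 mL = 0.04504505 mg/mL
Stage 1: 134.5 mL/hr × 0.9 hr = 121.05 mL → 121.05 mL × 0.04504505 mg/mL = 5.452703 mg
Stage 2: 129.8 mL/hr × 0.9 hr = 116.82 mL → 116.82 mL × 0.04504505 mg/mL = 5.262162 mg
Stage 3: 82.7 mL/hr × 4.4 hr = 363.88 mL → 363.88 mL × 0.04504505 mg/mL = 16.39099 mg
Total = 5.452703 + 5.262162 + 16.39099 = 27.10586 mg

27.1 mg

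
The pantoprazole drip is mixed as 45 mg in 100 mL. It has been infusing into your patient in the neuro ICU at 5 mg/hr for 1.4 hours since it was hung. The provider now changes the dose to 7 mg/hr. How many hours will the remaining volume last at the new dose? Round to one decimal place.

5.4 hours

Initial rate:
Concentration = 45 mg ÷ 100 mL = 0.45 mg/mL
Rate = 5 mg/hr ÷ 0.45 mg/mL = 11.11111 mL/hr
Volume infused so far = 11.11111 mL/hr × 1.4 hr = 15.55556 mL
Volume remaining = 100 − 15.55556 = 84.44444 mL
New rate:
Rate = 7 mg/hr ÷ 0.45 mg/mL = 15.55556 mL/hr
Time remaining = 84.44444 mL ÷ 15.55556 mL/hr = 5.428571 hr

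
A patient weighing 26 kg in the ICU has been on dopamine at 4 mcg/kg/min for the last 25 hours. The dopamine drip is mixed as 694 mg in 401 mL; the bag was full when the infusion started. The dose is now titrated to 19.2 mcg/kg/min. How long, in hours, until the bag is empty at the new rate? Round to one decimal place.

18.0 hours

Initial rate:
Dose = 4 mcg/kg/min × 26 kg = 104 mcg/min
104 mcg/min × 60 min/hr = 6240 mcg/hr
Concentration = 694 mg ÷ 401 mL = 1.730673 mg/mL = 1730.673 mcg/mL
Rate = 6240 mcg/hr ÷ 1730.673 mcg/mL = 3.605533 mL/hr
Volume infused so far = 3.605533 mL/hr × 25 hr = 90.13833 mL
Volume remaining = 401 − 90.13833 = 310.8617 mL
New rate:
Dose = 19.2 mcg/kg/min × 26 kg = 499.2 mcg/min
499.2 mcg/min × 60 min/hr = 29952 mcg/hr
Rate = 29952 mcg/hr ÷ 1730.673 mcg/mL = 17.30656 mL/hr
Time remaining = 310.8617 mL ÷ 17.30656 mL/hr = 17.96207 hr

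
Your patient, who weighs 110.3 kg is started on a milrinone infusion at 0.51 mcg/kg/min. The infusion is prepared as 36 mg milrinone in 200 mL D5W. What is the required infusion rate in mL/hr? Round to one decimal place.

18.8 mL/hr

Dose = 0.51 mcg/kg/min × 110.3 kg = 56.253 mcg/min
56.253 mcg/min × 60 min/hr = 3375.18 mcg/hr
Concentration = 36 mg ÷ 200 mL = 0.18 mg/mL = 180 mcg/mL
Rate = 3375.18 mcg/hr ÷ 180 mcg/mL = 18.751 mL/hr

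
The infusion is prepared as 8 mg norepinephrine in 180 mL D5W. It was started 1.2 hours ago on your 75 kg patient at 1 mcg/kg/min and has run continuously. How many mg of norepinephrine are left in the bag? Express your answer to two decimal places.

2.60 mg

Dose = 1 mcg/kg/min × 75 kg = 75 mcg/min
75 mcg/min × 60 min/hr = 4500 mcg/hr
Concentration = 8 mg ÷ 180 mL = 0.04444444 mg/mL = 44.44444 mcg/mL
Rate = 4500 mcg/hr ÷ 44.44444 mcg/mL = 101.25 mL/hr
Volume infused = 101.25 mL/hr × 1.2 hr = 121.5 mL
Volume remaining = 180 − 121.5 = 58.5 mL
Drug remaining = 58.5 mL × 44.44444 mcg/mL = 2600 mcg = 2.6 mg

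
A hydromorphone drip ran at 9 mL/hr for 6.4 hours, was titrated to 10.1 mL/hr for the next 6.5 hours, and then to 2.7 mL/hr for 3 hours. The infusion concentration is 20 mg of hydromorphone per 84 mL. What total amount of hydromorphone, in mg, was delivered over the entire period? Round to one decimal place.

Concentration = 20 mg ÷ 84 mL = 0.2380952 mg/mL
Stage 1: 9 mL/hr × 6.4 hr = 57.6 mL → 57.6 mL × 0.2380952 mg/mL = 13.71429 mg
Stage 2: 10.1 mL/hr × 6.5 hr = 65.65 mL → 65.65 mL × 0.2380952 mg/mL = 15.63095 mg
Stage 3: 2.7 mL/hr × 3 hr = 8.1 mL → 8.1 mL × 0.2380952 mg/mL = 1.928571 mg
Total = 13.71429 + 15.63095 + 1.928571 = 31.27381 mg

31.3 mg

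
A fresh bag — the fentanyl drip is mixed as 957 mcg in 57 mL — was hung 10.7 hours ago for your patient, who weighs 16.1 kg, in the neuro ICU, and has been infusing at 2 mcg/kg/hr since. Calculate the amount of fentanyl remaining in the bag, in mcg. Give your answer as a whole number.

612 mcg

Dose = 2 mcg/kg/hr × 16.1 kg = 32.2 mcg/hr
Concentration = 957 mcg ÷ 57 mL = 16.78947 mcg/mL
Rate = 32.2 mcg/hr ÷ 16.78947 mcg/mL = 1.917868 mL/hr
Volume infused = 1.917868 mL/hr × 10.7 hr = 20.52119 mL
Volume remaining = 57 − 20.52119 = 36.47881 mL
Drug remaining = 36.47881 mL × 16.78947 mcg/mL = 612.46 mcg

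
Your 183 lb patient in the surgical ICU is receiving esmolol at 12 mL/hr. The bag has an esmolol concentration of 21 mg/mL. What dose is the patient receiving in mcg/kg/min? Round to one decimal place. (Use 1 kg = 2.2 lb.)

Weight = 183 lb ÷ 2.2 lb/kg = 83.18182 kg
Concentration = 21 mg/mL = 21000 mcg/mL
Drug rate = 12 mL/hr × 21000 mcg/mL = 252000 mcg/hr
252000 mcg/hr ÷ 60 min/hr = 4200 mcg/min
4200 mcg/min ÷ 83.18182 kg = 50.4918 mcg/kg/min

50.5 mcg/kg/min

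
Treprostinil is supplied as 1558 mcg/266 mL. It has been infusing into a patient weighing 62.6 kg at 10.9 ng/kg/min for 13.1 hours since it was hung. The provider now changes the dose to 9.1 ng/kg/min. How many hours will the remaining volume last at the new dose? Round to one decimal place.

29.9 hours

Initial rate:
Dose = 10.9 ng/kg/min × 62.6 kg = 682.34 ng/min
682.34 ng/min × 60 min/hr = 40940.4 ng/hr
Concentration = 1558 mcg ÷ 266 mL = 5.857143 mcg/mL = 5857.143 ng/mL
Rate = 40940.4 ng/hr ÷ 5857.143 ng/mL = 6.989824 mL/hr
Volume infused so far = 6.989824 mL/hr × 13.1 hr = 91.5667 mL
Volume remaining = 266 − 91.5667 = 174.4333 mL
New rate:
Dose = 9.1 ng/kg/min × 62.6 kg = 569.66 ng/min
569.66 ng/min × 60 min/hr = 34179.6 ng/hr
Rate = 34179.6 ng/hr ÷ 5857.143 ng/mL = 5.835541 mL/hr
Time remaining = 174.4333 mL ÷ 5.835541 mL/hr = 29.89154 hr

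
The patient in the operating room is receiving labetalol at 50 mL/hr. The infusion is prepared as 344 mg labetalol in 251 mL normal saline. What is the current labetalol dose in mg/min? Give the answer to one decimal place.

1.1 mg/min

Concentration = 344 mg ÷ 251 mL = 1.370518 mg/mL
Drug rate = 50 mL/hr × 1.370518 mg/mL = 68.5259 mg/hr
68.5259 mg/hr ÷ 60 min/hr = 1.142098 mg/min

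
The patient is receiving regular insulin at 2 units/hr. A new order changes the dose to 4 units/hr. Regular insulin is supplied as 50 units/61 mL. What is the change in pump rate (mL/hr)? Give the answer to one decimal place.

2.4 mL/hr

At the current dose:
Concentration = 50 units ÷ 61 mL = 0.8196721 units/mL
Rate = 2 units/hr ÷ 0.8196721 units/mL = 2.44 mL/hr
At the new dose:
Rate = 4 units/hr ÷ 0.8196721 units/mL = 4.88 mL/hr
Change = 4.88 − 2.44 = 2.44 mL/hr → 2.44 mL/hr increase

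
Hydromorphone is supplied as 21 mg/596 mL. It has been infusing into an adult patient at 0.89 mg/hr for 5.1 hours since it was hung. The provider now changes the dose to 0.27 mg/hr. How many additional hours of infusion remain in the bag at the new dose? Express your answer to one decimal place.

Initial rate:
Concentration = 21 mg ÷ 596 mL = 0.0352349 mg/mL
Rate = 0.89 mg/hr ÷ 0.0352349 mg/mL = 25.25905 mL/hr
Volume infused so far = 25.25905 mL/hr × 5.1 hr = 128.8211 mL
Volume remaining = 596 − 128.8211 = 467.1789 mL
New rate:
Rate = 0.27 mg/hr ÷ 0.0352349 mg/mL = 7.662857 mL/hr
Time remaining = 467.1789 mL ÷ 7.662857 mL/hr = 60.96667 hr

61.0 hours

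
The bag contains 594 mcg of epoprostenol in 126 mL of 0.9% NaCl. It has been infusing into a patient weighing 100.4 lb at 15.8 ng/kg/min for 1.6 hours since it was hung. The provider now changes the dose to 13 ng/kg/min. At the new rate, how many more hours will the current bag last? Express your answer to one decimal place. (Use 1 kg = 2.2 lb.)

14.7 hours

Initial rate:
Weight = 100.4 lb ÷ 2.2 lb/kg = 45.63636 kg
Dose = 15.8 ng/kg/min × 45.63636 kg = 721.0545 ng/min
721.0545 ng/min × 60 min/hr = 43263.27 ng/hr
Concentration = 594 mcg ÷ 126 mL = 4.714286 mcg/mL = 4714.286 ng/mL
Rate = 43263.27 ng/hr ÷ 4714.286 ng/mL = 9.177058 mL/hr
Volume infused so far = 9.177058 mL/hr × 1.6 hr = 14.68329 mL
Volume remaining = 126 − 14.68329 = 111.3167 mL
New rate:
Dose = 13 ng/kg/min × 45.63636 kg = 593.2727 ng/min
593.2727 ng/min × 60 min/hr = 35596.36 ng/hr
Rate = 35596.36 ng/hr ÷ 4714.286 ng/mL = 7.550744 mL/hr
Time remaining = 111.3167 mL ÷ 7.550744 mL/hr = 14.74248 hr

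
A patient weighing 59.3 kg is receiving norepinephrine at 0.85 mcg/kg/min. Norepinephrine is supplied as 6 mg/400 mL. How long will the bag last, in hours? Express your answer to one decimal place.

Dose = 0.85 mcg/kg/min × 59.3 kg = 50.405 mcg/min
50.405 mcg/min × 60 min/hr = 3024.3 mcg/hr
Concentration = 6 mg ÷ 400 mL = 0.015 mg/mL = 15 mcg/mL
Rate = 3024.3 mcg/hr ÷ 15 mcg/mL = 201.62 mL/hr
Duration = 400 mL ÷ 201.62 mL/hr = 1.98393 hr

2.0 hours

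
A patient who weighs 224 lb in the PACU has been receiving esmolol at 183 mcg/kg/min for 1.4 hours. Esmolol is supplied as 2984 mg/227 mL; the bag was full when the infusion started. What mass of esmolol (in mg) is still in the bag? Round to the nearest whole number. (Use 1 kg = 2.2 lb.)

1419 mg

Weight = 224 lb ÷ 2.2 lb/kg = 101.8182 kg
Dose = 183 mcg/kg/min × 101.8182 kg = 18632.73 mcg/min
18632.73 mcg/min × 60 min/hr = 1117964 mcg/hr
Concentration = 2984 mg ÷ 227 mL = 13.14537 mg/mL = 13145.37 mcg/mL
Rate = 1117964 mcg/hr ÷ 13145.37 mcg/mL = 85.04616 mL/hr
Volume infused = 85.04616 mL/hr × 1.4 hr = 119.0646 mL
Volume remaining = 227 − 119.0646 = 107.9354 mL
Drug remaining = 107.9354 mL × 13145.37 mcg/mL = 1418851 mcg = 1418.851 mg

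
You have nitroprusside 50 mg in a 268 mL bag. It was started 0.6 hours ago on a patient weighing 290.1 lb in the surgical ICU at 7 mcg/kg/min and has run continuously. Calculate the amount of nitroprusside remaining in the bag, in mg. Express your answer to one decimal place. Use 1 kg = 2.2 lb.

16.8 mg

Weight = 290.1 lb ÷ 2.2 lb/kg = 131.8636 kg
Dose = 7 mcg/kg/min × 131.8636 kg = 923.0455 mcg/min
923.0455 mcg/min × 60 min/hr = 55382.73 mcg/hr
Concentration = 50 mg ÷ 268 mL = 0.1865672 mg/mL = 186.5672 mcg/mL
Rate = 55382.73 mcg/hr ÷ 186.5672 mcg/mL = 296.8514 mL/hr
Volume infused = 296.8514 mL/hr × 0.6 hr = 178.1109 mL
Volume remaining = 268 − 178.1109 = 89.88915 mL
Drug remaining = 89.88915 mL × 186.5672 mcg/mL = 16770.36 mcg = 16.77036 mg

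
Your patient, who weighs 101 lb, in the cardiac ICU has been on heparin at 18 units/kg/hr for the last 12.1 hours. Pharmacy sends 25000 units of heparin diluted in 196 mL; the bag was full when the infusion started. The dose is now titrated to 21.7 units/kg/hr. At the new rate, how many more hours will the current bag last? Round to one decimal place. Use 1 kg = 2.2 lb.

15.1 hours

Initial rate:
Weight = 101 lb ÷ 2.2 lb/kg = 45.90909 kg
Dose = 18 units/kg/hr × 45.90909 kg = 826.3636 units/hr
Concentration = 25000 units ÷ 196 mL = 127.551 units/mL
Rate = 826.3636 units/hr ÷ 127.551 units/mL = 6.478691 mL/hr
Volume infused so far = 6.478691 mL/hr × 12.1 hr = 78.39216 mL
Volume remaining = 196 − 78.39216 = 117.6078 mL
New rate:
Dose = 21.7 units/kg/hr × 45.90909 kg = 996.2273 units/hr
Rate = 996.2273 units/hr ÷ 127.551 units/mL = 7.810422 mL/hr
Time remaining = 117.6078 mL ÷ 7.810422 mL/hr = 15.05781 hr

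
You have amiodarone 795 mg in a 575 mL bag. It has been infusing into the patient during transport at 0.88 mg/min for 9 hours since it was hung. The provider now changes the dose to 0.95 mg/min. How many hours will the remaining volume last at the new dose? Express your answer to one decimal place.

5.6 hours

Initial rate:
0.88 mg/min × 60 min/hr = 52.8 mg/hr
Concentration = 795 mg ÷ 575 mL = 1.382609 mg/mL
Rate = 52.8 mg/hr ÷ 1.382609 mg/mL = 38.18868 mL/hr
Volume infused so far = 38.18868 mL/hr × 9 hr = 343.6981 mL
Volume remaining = 575 − 343.6981 = 231.3019 mL
New rate:
0.95 mg/min × 60 min/hr = 57 mg/hr
Rate = 57 mg/hr ÷ 1.382609 mg/mL = 41.22642 mL/hr
Time remaining = 231.3019 mL ÷ 41.22642 mL/hr = 5.610526 hr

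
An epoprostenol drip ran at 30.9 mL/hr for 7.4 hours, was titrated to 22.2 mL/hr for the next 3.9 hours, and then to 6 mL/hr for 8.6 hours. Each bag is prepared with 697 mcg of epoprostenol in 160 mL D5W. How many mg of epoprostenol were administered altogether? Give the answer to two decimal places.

Concentration = 697 mcg ÷ 160 mL = 4.35625 mcg/mL
Stage 1: 30.9 mL/hr × 7.4 hr = 228.66 mL → 228.66 mL × 4.35625 mcg/mL = 996.1001 mcg
Stage 2: 22.2 mL/hr × 3.9 hr = 86.58 mL → 86.58 mL × 4.35625 mcg/mL = 377.1641 mcg
Stage 3: 6 mL/hr × 8.6 hr = 51.6 mL → 51.6 mL × 4.35625 mcg/mL = 224.7825 mcg
Total = 996.1001 + 377.1641 + 224.7825 = 1598.047 mcg = 1.598047 mg

1.60 mg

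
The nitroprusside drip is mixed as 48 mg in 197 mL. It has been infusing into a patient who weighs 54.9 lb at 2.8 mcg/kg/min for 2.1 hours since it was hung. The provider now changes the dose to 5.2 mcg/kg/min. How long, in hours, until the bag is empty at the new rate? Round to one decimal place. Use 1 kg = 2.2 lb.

Initial rate:
Weight = 54.9 lb ÷ 2.2 lb/kg = 24.95455 kg
Dose = 2.8 mcg/kg/min × 24.95455 kg = 69.87273 mcg/min
69.87273 mcg/min × 60 min/hr = 4192.364 mcg/hr
Concentration = 48 mg ÷ 197 mL = 0.2436548 mg/mL = 243.6548 mcg/mL
Rate = 4192.364 mcg/hr ÷ 243.6548 mcg/mL = 17.20616 mL/hr
Volume infused so far = 17.20616 mL/hr × 2.1 hr = 36.13293 mL
Volume remaining = 197 − 36.13293 = 160.8671 mL
New rate:
Dose = 5.2 mcg/kg/min × 24.95455 kg = 129.7636 mcg/min
129.7636 mcg/min × 60 min/hr = 7785.818 mcg/hr
Rate = 7785.818 mcg/hr ÷ 243.6548 mcg/mL = 31.9543 mL/hr
Time remaining = 160.8671 mL ÷ 31.9543 mL/hr = 5.034286 hr

5.0 hours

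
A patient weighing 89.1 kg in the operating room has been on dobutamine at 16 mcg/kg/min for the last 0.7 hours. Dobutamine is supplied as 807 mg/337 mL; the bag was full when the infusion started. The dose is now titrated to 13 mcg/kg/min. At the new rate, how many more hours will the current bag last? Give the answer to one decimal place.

Initial rate:
Dose = 16 mcg/kg/min × 89.1 kg = 1425.6 mcg/min
1425.6 mcg/min × 60 min/hr = 85536 mcg/hr
Concentration = 807 mg ÷ 337 mL = 2.394659 mg/mL = 2394.659 mcg/mL
Rate = 85536 mcg/hr ÷ 2394.659 mcg/mL = 35.71949 mL/hr
Volume infused so far = 35.71949 mL/hr × 0.7 hr = 25.00365 mL
Volume remaining = 337 − 25.00365 = 311.9964 mL
New rate:
Dose = 13 mcg/kg/min × 89.1 kg = 1158.3 mcg/min
1158.3 mcg/min × 60 min/hr = 69498 mcg/hr
Rate = 69498 mcg/hr ÷ 2394.659 mcg/mL = 29.02209 mL/hr
Time remaining = 311.9964 mL ÷ 29.02209 mL/hr = 10.75031 hr

10.8 hours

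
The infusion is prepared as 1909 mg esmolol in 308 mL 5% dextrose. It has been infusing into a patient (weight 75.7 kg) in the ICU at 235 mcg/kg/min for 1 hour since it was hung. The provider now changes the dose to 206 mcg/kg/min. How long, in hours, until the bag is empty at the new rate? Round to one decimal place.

0.9 hours

Initial rate:
Dose = 235 mcg/kg/min × 75.7 kg = 17789.5 mcg/min
17789.5 mcg/min × 60 min/hr = 1067370 mcg/hr
Concentration = 1909 mg ÷ 308 mL = 6.198052 mg/mL = 6198.052 mcg/mL
Rate = 1067370 mcg/hr ÷ 6198.052 mcg/mL = 172.2106 mL/hr
Volume infused so far = 172.2106 mL/hr × 1 hr = 172.2106 mL
Volume remaining = 308 − 172.2106 = 135.7894 mL
New rate:
Dose = 206 mcg/kg/min × 75.7 kg = 15594.2 mcg/min
15594.2 mcg/min × 60 min/hr = 935652 mcg/hr
Rate = 935652 mcg/hr ÷ 6198.052 mcg/mL = 150.959 mL/hr
Time remaining = 135.7894 mL ÷ 150.959 mL/hr = 0.8995118 hr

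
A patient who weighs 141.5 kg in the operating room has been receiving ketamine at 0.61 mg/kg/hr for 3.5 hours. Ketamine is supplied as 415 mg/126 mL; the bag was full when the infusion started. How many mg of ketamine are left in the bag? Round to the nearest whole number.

113 mg

Dose = 0.61 mg/kg/hr × 141.5 kg = 86.315 mg/hr
Concentration = 415 mg ÷ 126 mL = 3.293651 mg/mL
Rate = 86.315 mg/hr ÷ 3.293651 mg/mL = 26.20648 mL/hr
Volume infused = 26.20648 mL/hr × 3.5 hr = 91.72269 mL
Volume remaining = 126 − 91.72269 = 34.27731 mL
Drug remaining = 34.27731 mL × 3.293651 mg/mL = 112.8975 mg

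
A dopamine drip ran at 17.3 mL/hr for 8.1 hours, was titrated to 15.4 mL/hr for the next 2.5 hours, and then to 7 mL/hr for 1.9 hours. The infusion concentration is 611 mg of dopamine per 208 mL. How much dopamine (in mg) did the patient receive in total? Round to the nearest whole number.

Concentration = 611 mg ÷ 208 mL = 2.9375 mg/mL
Stage 1: 17.3 mL/hr × 8.1 hr = 140.13 mL → 140.13 mL × 2.9375 mg/mL = 411.6319 mg
Stage 2: 15.4 mL/hr × 2.5 hr = 38.5 mL → 38.5 mL × 2.9375 mg/mL = 113.0938 mg
Stage 3: 7 mL/hr × 1.9 hr = 13.3 mL → 13.3 mL × 2.9375 mg/mL = 39.06875 mg
Total = 411.6319 + 113.0938 + 39.06875 = 563.7944 mg

564 mg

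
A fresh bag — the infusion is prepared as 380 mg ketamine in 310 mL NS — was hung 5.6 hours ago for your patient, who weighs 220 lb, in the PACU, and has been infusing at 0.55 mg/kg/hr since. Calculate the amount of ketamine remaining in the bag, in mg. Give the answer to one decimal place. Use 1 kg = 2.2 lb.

Weight = 220 lb ÷ 2.2 lb/kg = 100 kg
Dose = 0.55 mg/kg/hr × 100 kg = 55 mg/hr
Concentration = 380 mg ÷ 310 mL = 1.225806 mg/mL
Rate = 55 mg/hr ÷ 1.225806 mg/mL = 44.86842 mL/hr
Volume infused = 44.86842 mL/hr × 5.6 hr = 251.2632 mL
Volume remaining = 310 − 251.2632 = 58.73684 mL
Drug remaining = 58.73684 mL × 1.225806 mg/mL = 72 mg

72.0 mg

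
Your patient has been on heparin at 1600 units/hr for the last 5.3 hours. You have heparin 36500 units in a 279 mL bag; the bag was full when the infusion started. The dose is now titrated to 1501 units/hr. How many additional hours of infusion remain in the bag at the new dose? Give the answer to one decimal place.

Initial rate:
Concentration = 36500 units ÷ 279 mL = 130.8244 units/mL
Rate = 1600 units/hr ÷ 130.8244 units/mL = 12.23014 mL/hr
Volume infused so far = 12.23014 mL/hr × 5.3 hr = 64.81973 mL
Volume remaining = 279 − 64.81973 = 214.1803 mL
New rate:
Rate = 1501 units/hr ÷ 130.8244 units/mL = 11.4734 mL/hr
Time remaining = 214.1803 mL ÷ 11.4734 mL/hr = 18.66755 hr

18.7 hours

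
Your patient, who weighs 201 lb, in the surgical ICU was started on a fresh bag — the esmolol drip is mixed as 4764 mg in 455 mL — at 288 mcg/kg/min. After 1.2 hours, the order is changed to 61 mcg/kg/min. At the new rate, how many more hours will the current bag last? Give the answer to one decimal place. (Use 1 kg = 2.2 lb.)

Initial rate:
Weight = 201 lb ÷ 2.2 lb/kg = 91.36364 kg
Dose = 288 mcg/kg/min × 91.36364 kg = 26312.73 mcg/min
26312.73 mcg/min × 60 min/hr = 1578764 mcg/hr
Concentration = 4764 mg ÷ 455 mL = 10.47033 mg/mL = 10470.33 mcg/mL
Rate = 1578764 mcg/hr ÷ 10470.33 mcg/mL = 150.7845 mL/hr
Volume infused so far = 150.7845 mL/hr × 1.2 hr = 180.9414 mL
Volume remaining = 455 − 180.9414 = 274.0586 mL
New rate:
Dose = 61 mcg/kg/min × 91.36364 kg = 5573.182 mcg/min
5573.182 mcg/min × 60 min/hr = 334390.9 mcg/hr
Rate = 334390.9 mcg/hr ÷ 10470.33 mcg/mL = 31.937 mL/hr
Time remaining = 274.0586 mL ÷ 31.937 mL/hr = 8.581225 hr

8.6 hours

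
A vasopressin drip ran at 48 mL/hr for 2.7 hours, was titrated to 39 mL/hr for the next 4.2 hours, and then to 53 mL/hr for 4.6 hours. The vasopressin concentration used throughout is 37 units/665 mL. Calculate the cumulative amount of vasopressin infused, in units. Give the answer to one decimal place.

Concentration = 37 units ÷ 665 mL = 0.0556391 units/mL
Stage 1: 48 mL/hr × 2.7 hr = 129.6 mL → 129.6 mL × 0.0556391 units/mL = 7.210827 units
Stage 2: 39 mL/hr × 4.2 hr = 163.8 mL → 163.8 mL × 0.0556391 units/mL = 9.113684 units
Stage 3: 53 mL/hr × 4.6 hr = 243.8 mL → 243.8 mL × 0.0556391 units/mL = 13.56481 units
Total = 7.210827 + 9.113684 + 13.56481 = 29.88932 units

29.9 units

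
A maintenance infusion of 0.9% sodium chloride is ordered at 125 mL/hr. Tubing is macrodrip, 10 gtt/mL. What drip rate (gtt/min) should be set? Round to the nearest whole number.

125 mL/hr ÷ 60 min/hr = 2.083333 mL/min
2.083333 mL/min × 10 gtt/mL = 20.83333 gtt/min

21 gtt/min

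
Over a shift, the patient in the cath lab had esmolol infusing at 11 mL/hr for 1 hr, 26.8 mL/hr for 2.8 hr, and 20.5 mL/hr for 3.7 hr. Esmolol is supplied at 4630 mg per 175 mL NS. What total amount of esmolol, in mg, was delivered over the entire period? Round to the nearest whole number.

4283 mg

Concentration = 4630 mg ÷ 175 mL = 26.45714 mg/mL
Stage 1: 11 mL/hr × 1 hr = 11 mL → 11 mL × 26.45714 mg/mL = 291.0286 mg
Stage 2: 26.8 mL/hr × 2.8 hr = 75.04 mL → 75.04 mL × 26.45714 mg/mL = 1985.344 mg
Stage 3: 20.5 mL/hr × 3.7 hr = 75.85 mL → 75.85 mL × 26.45714 mg/mL = 2006.774 mg
Total = 291.0286 + 1985.344 + 2006.774 = 4283.147 mg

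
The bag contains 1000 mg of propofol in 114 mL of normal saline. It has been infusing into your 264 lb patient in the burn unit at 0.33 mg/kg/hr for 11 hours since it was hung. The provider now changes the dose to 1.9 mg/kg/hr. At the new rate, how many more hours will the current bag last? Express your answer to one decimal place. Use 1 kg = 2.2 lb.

2.5 hours

Initial rate:
Weight = 264 lb ÷ 2.2 lb/kg = 120 kg
Dose = 0.33 mg/kg/hr × 120 kg = 39.6 mg/hr
Concentration = 1000 mg ÷ 114 mL = 8.77193 mg/mL
Rate = 39.6 mg/hr ÷ 8.77193 mg/mL = 4.5144 mL/hr
Volume infused so far = 4.5144 mL/hr × 11 hr = 49.6584 mL
Volume remaining = 114 − 49.6584 = 64.3416 mL
New rate:
Dose = 1.9 mg/kg/hr × 120 kg = 228 mg/hr
Rate = 228 mg/hr ÷ 8.77193 mg/mL = 25.992 mL/hr
Time remaining = 64.3416 mL ÷ 25.992 mL/hr = 2.475439 hr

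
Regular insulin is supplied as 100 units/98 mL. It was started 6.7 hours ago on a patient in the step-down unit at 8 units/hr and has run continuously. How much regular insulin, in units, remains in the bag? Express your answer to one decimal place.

Concentration = 100 units ÷ 98 mL = 1.020408 units/mL
Rate = 8 units/hr ÷ 1.020408 units/mL = 7.84 mL/hr
Volume infused = 7.84 mL/hr × 6.7 hr = 52.528 mL
Volume remaining = 98 − 52.528 = 45.472 mL
Drug remaining = 45.472 mL × 1.020408 units/mL = 46.4 units

46.4 units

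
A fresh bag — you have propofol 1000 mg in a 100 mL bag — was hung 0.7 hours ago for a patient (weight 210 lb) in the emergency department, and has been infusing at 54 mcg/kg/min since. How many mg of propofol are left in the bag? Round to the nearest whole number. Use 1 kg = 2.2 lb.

Weight = 210 lb ÷ 2.2 lb/kg = 95.45455 kg
Dose = 54 mcg/kg/min × 95.45455 kg = 5154.545 mcg/min
5154.545 mcg/min × 60 min/hr = 309272.7 mcg/hr
Concentration = 1000 mg ÷ 100 mL = 10 mg/mL = 10000 mcg/mL
Rate = 309272.7 mcg/hr ÷ 10000 mcg/mL = 30.92727 mL/hr
Volume infused = 30.92727 mL/hr × 0.7 hr = 21.64909 mL
Volume remaining = 100 − 21.64909 = 78.35091 mL
Drug remaining = 78.35091 mL × 10000 mcg/mL = 783509.1 mcg = 783.5091 mg

784 mg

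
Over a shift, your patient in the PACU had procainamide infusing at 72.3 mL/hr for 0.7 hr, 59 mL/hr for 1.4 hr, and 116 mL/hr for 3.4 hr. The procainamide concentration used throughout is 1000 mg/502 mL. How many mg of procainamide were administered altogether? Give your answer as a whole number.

Concentration = 1000 mg ÷ 502 mL = 1.992032 mg/mL
Stage 1: 72.3 mL/hr × 0.7 hr = 50.61 mL → 50.61 mL × 1.992032 mg/mL = 100.8167 mg
Stage 2: 59 mL/hr × 1.4 hr = 82.6 mL → 82.6 mL × 1.992032 mg/mL = 164.5418 mg
Stage 3: 116 mL/hr × 3.4 hr = 394.4 mL → 394.4 mL × 1.992032 mg/mL = 785.6574 mg
Total = 100.8167 + 164.5418 + 785.6574 = 1051.016 mg

1051 mg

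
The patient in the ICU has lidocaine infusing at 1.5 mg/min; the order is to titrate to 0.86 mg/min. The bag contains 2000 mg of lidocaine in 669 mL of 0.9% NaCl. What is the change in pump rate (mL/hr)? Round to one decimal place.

At the current dose:
1.5 mg/min × 60 min/hr = 90 mg/hr
Concentration = 2000 mg ÷ 669 mL = 2.989537 mg/mL
Rate = 90 mg/hr ÷ 2.989537 mg/mL = 30.105 mL/hr
At the new dose:
0.86 mg/min × 60 min/hr = 51.6 mg/hr
Rate = 51.6 mg/hr ÷ 2.989537 mg/mL = 17.2602 mL/hr
Change = 17.2602 − 30.105 = -12.8448 mL/hr → 12.8448 mL/hr decrease

12.8 mL/hr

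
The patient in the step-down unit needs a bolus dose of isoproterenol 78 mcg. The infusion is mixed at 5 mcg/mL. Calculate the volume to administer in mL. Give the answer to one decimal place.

15.6 mL

Volume = 78 mcg ÷ 5 mcg/mL = 15.6 mL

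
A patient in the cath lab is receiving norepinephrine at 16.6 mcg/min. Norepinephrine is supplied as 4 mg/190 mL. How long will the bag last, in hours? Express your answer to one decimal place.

4.0 hours

16.6 mcg/min × 60 min/hr = 996 mcg/hr
Concentration = 4 mg ÷ 190 mL = 0.02105263 mg/mL = 21.05263 mcg/mL
Rate = 996 mcg/hr ÷ 21.05263 mcg/mL = 47.31 mL/hr
Duration = 190 mL ÷ 47.31 mL/hr = 4.016064 hr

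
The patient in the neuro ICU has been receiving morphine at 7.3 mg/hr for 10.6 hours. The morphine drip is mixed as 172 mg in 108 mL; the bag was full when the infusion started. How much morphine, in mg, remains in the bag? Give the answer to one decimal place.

94.6 mg

Concentration = 172 mg ÷ 108 mL = 1.592593 mg/mL
Rate = 7.3 mg/hr ÷ 1.592593 mg/mL = 4.583721 mL/hr
Volume infused = 4.583721 mL/hr × 10.6 hr = 48.58744 mL
Volume remaining = 108 − 48.58744 = 59.41256 mL
Drug remaining = 59.41256 mL × 1.592593 mg/mL = 94.62 mg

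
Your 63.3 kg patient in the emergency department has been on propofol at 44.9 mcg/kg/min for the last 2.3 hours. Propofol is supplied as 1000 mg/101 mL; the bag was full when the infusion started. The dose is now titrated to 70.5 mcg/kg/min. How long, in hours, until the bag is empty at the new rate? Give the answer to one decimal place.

2.3 hours

Initial rate:
Dose = 44.9 mcg/kg/min × 63.3 kg = 2842.17 mcg/min
2842.17 mcg/min × 60 min/hr = 170530.2 mcg/hr
Concentration = 1000 mg ÷ 101 mL = 9.90099 mg/mL = 9900.99 mcg/mL
Rate = 170530.2 mcg/hr ÷ 9900.99 mcg/mL = 17.22355 mL/hr
Volume infused so far = 17.22355 mL/hr × 2.3 hr = 39.61417 mL
Volume remaining = 101 − 39.61417 = 61.38583 mL
New rate:
Dose = 70.5 mcg/kg/min × 63.3 kg = 4462.65 mcg/min
4462.65 mcg/min × 60 min/hr = 267759 mcg/hr
Rate = 267759 mcg/hr ÷ 9900.99 mcg/mL = 27.04366 mL/hr
Time remaining = 61.38583 mL ÷ 27.04366 mL/hr = 2.269879 hr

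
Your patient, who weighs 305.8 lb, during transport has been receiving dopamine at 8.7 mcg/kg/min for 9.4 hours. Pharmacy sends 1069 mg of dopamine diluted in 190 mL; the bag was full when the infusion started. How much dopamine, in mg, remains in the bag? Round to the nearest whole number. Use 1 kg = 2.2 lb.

Weight = 305.8 lb ÷ 2.2 lb/kg = 139 kg
Dose = 8.7 mcg/kg/min × 139 kg = 1209.3 mcg/min
1209.3 mcg/min × 60 min/hr = 72558 mcg/hr
Concentration = 1069 mg ÷ 190 mL = 5.626316 mg/mL = 5626.316 mcg/mL
Rate = 72558 mcg/hr ÷ 5626.316 mcg/mL = 12.89618 mL/hr
Volume infused = 12.89618 mL/hr × 9.4 hr = 121.2241 mL
Volume remaining = 190 − 121.2241 = 68.77588 mL
Drug remaining = 68.77588 mL × 5626.316 mcg/mL = 386954.8 mcg = 386.9548 mg

387 mg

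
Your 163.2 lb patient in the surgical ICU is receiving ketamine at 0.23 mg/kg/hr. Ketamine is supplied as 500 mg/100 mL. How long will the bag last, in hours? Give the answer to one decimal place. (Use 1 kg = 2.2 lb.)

Weight = 163.2 lb ÷ 2.2 lb/kg = 74.18182 kg
Dose = 0.23 mg/kg/hr × 74.18182 kg = 17.06182 mg/hr
Concentration = 500 mg ÷ 100 mL = 5 mg/mL
Rate = 17.06182 mg/hr ÷ 5 mg/mL = 3.412364 mL/hr
Duration = 100 mL ÷ 3.412364 mL/hr = 29.3052 hr

29.3 hours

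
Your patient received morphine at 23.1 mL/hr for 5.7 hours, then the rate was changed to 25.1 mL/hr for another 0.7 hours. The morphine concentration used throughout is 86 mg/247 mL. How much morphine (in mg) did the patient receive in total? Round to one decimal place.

Concentration = 86 mg ÷ 247 mL = 0.3481781 mg/mL
Stage 1: 23.1 mL/hr × 5.7 hr = 131.67 mL → 131.67 mL × 0.3481781 mg/mL = 45.84462 mg
Stage 2: 25.1 mL/hr × 0.7 hr = 17.57 mL → 17.57 mL × 0.3481781 mg/mL = 6.11749 mg
Total = 45.84462 + 6.11749 = 51.96211 mg

52.0 mg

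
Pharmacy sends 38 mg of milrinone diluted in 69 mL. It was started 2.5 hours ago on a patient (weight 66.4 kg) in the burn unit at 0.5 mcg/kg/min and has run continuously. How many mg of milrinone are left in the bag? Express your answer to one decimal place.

33.0 mg

Dose = 0.5 mcg/kg/min × 66.4 kg = 33.2 mcg/min
33.2 mcg/min × 60 min/hr = 1992 mcg/hr
Concentration = 38 mg ÷ 69 mL = 0.5507246 mg/mL = 550.7246 mcg/mL
Rate = 1992 mcg/hr ÷ 550.7246 mcg/mL = 3.617053 mL/hr
Volume infused = 3.617053 mL/hr × 2.5 hr = 9.042632 mL
Volume remaining = 69 − 9.042632 = 59.95737 mL
Drug remaining = 59.95737 mL × 550.7246 mcg/mL = 33020 mcg = 33.02 mg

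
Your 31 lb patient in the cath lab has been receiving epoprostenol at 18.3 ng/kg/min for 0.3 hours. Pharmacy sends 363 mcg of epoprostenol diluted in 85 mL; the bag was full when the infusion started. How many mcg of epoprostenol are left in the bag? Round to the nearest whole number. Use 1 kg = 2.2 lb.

Weight = 31 lb ÷ 2.2 lb/kg = 14.09091 kg
Dose = 18.3 ng/kg/min × 14.09091 kg = 257.8636 ng/min
257.8636 ng/min × 60 min/hr = 15471.82 ng/hr
Concentration = 363 mcg ÷ 85 mL = 4.270588 mcg/mL = 4270.588 ng/mL
Rate = 15471.82 ng/hr ÷ 4270.588 ng/mL = 3.622878 mL/hr
Volume infused = 3.622878 mL/hr × 0.3 hr = 1.086863 mL
Volume remaining = 85 − 1.086863 = 83.91314 mL
Drug remaining = 83.91314 mL × 4270.588 ng/mL = 358358.5 ng = 358.3585 mcg

358 mcg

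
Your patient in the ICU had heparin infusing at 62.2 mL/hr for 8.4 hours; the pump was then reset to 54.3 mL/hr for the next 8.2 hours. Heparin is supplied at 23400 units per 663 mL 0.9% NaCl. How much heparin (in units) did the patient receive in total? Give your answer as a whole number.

Concentration = 23400 units ÷ 663 mL = 35.29412 units/mL
Stage 1: 62.2 mL/hr × 8.4 hr = 522.48 mL → 522.48 mL × 35.29412 units/mL = 18440.47 units
Stage 2: 54.3 mL/hr × 8.2 hr = 445.26 mL → 445.26 mL × 35.29412 units/mL = 15715.06 units
Total = 18440.47 + 15715.06 = 34155.53 units

34156 units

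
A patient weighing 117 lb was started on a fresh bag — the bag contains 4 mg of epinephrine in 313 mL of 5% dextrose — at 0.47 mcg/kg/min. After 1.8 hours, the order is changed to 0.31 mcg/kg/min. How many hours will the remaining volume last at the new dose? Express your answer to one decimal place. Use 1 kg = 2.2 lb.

1.3 hours

Initial rate:
Weight = 117 lb ÷ 2.2 lb/kg = 53.18182 kg
Dose = 0.47 mcg/kg/min × 53.18182 kg = 24.99545 mcg/min
24.99545 mcg/min × 60 min/hr = 1499.727 mcg/hr
Concentration = 4 mg ÷ 313 mL = 0.01277955 mg/mL = 12.77955 mcg/mL
Rate = 1499.727 mcg/hr ÷ 12.77955 mcg/mL = 117.3537 mL/hr
Volume infused so far = 117.3537 mL/hr × 1.8 hr = 211.2366 mL
Volume remaining = 313 − 211.2366 = 101.7634 mL
New rate:
Dose = 0.31 mcg/kg/min × 53.18182 kg = 16.48636 mcg/min
16.48636 mcg/min × 60 min/hr = 989.1818 mcg/hr
Rate = 989.1818 mcg/hr ÷ 12.77955 mcg/mL = 77.40348 mL/hr
Time remaining = 101.7634 mL ÷ 77.40348 mL/hr = 1.314714 hr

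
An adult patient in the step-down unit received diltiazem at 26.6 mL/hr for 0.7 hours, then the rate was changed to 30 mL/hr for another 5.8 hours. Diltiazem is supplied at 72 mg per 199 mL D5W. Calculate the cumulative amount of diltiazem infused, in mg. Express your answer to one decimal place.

69.7 mg

Concentration = 72 mg ÷ 199 mL = 0.361809 mg/mL
Stage 1: 26.6 mL/hr × 0.7 hr = 18.62 mL → 18.62 mL × 0.361809 mg/mL = 6.736884 mg
Stage 2: 30 mL/hr × 5.8 hr = 174 mL → 174 mL × 0.361809 mg/mL = 62.95477 mg
Total = 6.736884 + 62.95477 = 69.69166 mg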